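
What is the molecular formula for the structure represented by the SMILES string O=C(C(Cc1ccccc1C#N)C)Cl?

C11H10ClNO

Heavy atoms from the SMILES: 11 C, 1 Cl, 1 N, 1 O.
Implicit hydrogens by atom environment:
  4 × C (aromatic): 1 H each → 4
  2 × C: no H
  2 × C (aromatic): no H
  1 × C: 3 H
  1 × C: 2 H
  1 × C: 1 H
  1 × Cl: no H
  1 × N: no H
  1 × O: no H
  Total hydrogens = 10.
Molecular formula: C11H10ClNO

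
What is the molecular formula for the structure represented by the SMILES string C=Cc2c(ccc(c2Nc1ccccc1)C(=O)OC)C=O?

C17H15NO3

Heavy atoms from the SMILES: 17 C, 1 N, 3 O.
Implicit hydrogens by atom environment:
  7 × C (aromatic): 1 H each → 7
  5 × C (aromatic): no H
  3 × O: no H
  2 × C: 1 H each → 2
  1 × C: 3 H
  1 × C: 2 H
  1 × C: no H
  1 × N: 1 H
  Total hydrogens = 15.
Molecular formula: C17H15NO3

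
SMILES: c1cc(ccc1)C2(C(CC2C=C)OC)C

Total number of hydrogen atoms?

Hydrogens are implicit in SMILES; fill each atom to its normal valence:
  5 × C (aromatic): 1 H each → 5
  3 × C: 1 H each → 3
  2 × C: 3 H each → 6
  2 × C: 2 H each → 4
  1 × C: no H
  1 × C (aromatic): no H
  1 × O: no H
  Total hydrogens = 18.

18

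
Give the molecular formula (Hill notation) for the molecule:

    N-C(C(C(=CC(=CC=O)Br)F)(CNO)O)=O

C8H10BrFN2O4

Heavy atoms from the SMILES: 1 Br, 8 C, 1 F, 2 N, 4 O.
Implicit hydrogens by atom environment:
  4 × C: no H
  3 × C: 1 H each → 3
  2 × O: 1 H each → 2
  2 × O: no H
  1 × Br: no H
  1 × C: 2 H
  1 × F: no H
  1 × N: 2 H
  1 × N: 1 H
  Total hydrogens = 10.
Molecular formula: C8H10BrFN2O4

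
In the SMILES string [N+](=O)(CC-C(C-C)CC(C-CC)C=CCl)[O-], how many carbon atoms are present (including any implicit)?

The symbol for carbon appears 12 times in the SMILES. (Cl is a single chlorine, not C + l.)

12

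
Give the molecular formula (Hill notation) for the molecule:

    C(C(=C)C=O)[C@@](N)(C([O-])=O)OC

Heavy atoms from the SMILES: 7 C, 1 N, 4 O.
Implicit hydrogens by atom environment:
  3 × C: no H
  3 × O: no H
  2 × C: 2 H each → 4
  1 × C: 3 H
  1 × C: 1 H
  1 × N: 2 H
  1 × O (charge -1): no H
  Total hydrogens = 10.
Net charge -1.
Molecular formula: C7H10NO4-

C7H10NO4-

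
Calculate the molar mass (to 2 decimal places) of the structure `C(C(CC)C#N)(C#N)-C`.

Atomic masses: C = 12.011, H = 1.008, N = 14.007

Molecular formula: C7H10N2.
M = 7×12.011 + 10×1.008 + 2×14.007 = 122.17 g/mol.

122.17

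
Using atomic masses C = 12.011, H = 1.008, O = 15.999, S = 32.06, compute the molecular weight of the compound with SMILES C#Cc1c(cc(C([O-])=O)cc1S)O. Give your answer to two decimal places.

Molecular formula: C9H5O3S-.
M = 9×12.011 + 5×1.008 + 3×15.999 + 1×32.06 = 193.20 g/mol.

193.20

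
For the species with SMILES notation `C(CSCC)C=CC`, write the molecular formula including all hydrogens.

Heavy atoms from the SMILES: 7 C, 1 S.
Implicit hydrogens by atom environment:
  3 × C: 2 H each → 6
  2 × C: 3 H each → 6
  2 × C: 1 H each → 2
  1 × S: no H
  Total hydrogens = 14.
Molecular formula: C7H14S

C7H14S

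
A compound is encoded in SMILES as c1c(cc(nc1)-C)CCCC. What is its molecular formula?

C10H15N

Heavy atoms from the SMILES: 10 C, 1 N.
Implicit hydrogens by atom environment:
  3 × C: 2 H each → 6
  3 × C (aromatic): 1 H each → 3
  2 × C: 3 H each → 6
  2 × C (aromatic): no H
  1 × N (aromatic): no H
  Total hydrogens = 15.
Molecular formula: C10H15N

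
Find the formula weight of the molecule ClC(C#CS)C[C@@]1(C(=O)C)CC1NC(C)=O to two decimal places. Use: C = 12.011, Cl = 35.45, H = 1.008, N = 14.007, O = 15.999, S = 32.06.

Molecular formula: C11H14ClNO2S.
M = 11×12.011 + 1×35.45 + 14×1.008 + 1×14.007 + 2×15.999 + 1×32.06 = 259.75 g/mol.

259.75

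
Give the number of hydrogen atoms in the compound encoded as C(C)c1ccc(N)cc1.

11

Hydrogens are implicit in SMILES; fill each atom to its normal valence:
  4 × C (aromatic): 1 H each → 4
  2 × C (aromatic): no H
  1 × C: 3 H
  1 × C: 2 H
  1 × N: 2 H
  Total hydrogens = 11.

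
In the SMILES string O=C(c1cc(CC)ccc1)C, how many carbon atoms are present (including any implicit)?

The symbol for carbon appears 10 times in the SMILES. Lowercase c denotes aromatic carbon and counts toward C.

10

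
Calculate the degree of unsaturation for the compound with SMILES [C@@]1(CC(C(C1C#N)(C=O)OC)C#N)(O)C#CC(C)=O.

Molecular formula from the SMILES: C13H12N2O4.
DoU = (2C + 2 + N − H − X)/2 = (2·13 + 2 + 2 − 12 − 0)/2 = 18/2 = 9.
(Structurally: 1 ring(s) + 8 π bond(s) = 9.)

9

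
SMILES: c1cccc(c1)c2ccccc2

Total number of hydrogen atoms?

Hydrogens are implicit in SMILES; fill each atom to its normal valence:
  10 × C (aromatic): 1 H each → 10
  2 × C (aromatic): no H
  Total hydrogens = 10.

10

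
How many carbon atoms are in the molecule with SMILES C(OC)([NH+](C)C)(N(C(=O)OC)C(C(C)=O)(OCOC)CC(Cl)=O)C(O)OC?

15

The symbol for carbon appears 15 times in the SMILES. (Cl is a single chlorine, not C + l.)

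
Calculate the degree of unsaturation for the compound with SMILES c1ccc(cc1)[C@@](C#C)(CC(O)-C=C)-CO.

Molecular formula from the SMILES: C14H16O2.
DoU = (2C + 2 + N − H − X)/2 = (2·14 + 2 + 0 − 16 − 0)/2 = 14/2 = 7.
(Structurally: 1 ring(s) + 6 π bond(s) = 7.)

7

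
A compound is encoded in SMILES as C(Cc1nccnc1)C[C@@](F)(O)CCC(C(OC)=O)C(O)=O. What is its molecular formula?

C14H19FN2O5

Heavy atoms from the SMILES: 14 C, 1 F, 2 N, 5 O.
Implicit hydrogens by atom environment:
  5 × C: 2 H each → 10
  3 × C (aromatic): 1 H each → 3
  3 × C: no H
  3 × O: no H
  2 × N (aromatic): no H
  2 × O: 1 H each → 2
  1 × C: 3 H
  1 × C: 1 H
  1 × C (aromatic): no H
  1 × F: no H
  Total hydrogens = 19.
Molecular formula: C14H19FN2O5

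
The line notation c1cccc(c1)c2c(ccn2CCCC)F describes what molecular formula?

Heavy atoms from the SMILES: 14 C, 1 F, 1 N.
Implicit hydrogens by atom environment:
  7 × C (aromatic): 1 H each → 7
  3 × C: 2 H each → 6
  3 × C (aromatic): no H
  1 × C: 3 H
  1 × F: no H
  1 × N (aromatic): no H
  Total hydrogens = 16.
Molecular formula: C14H16FN

C14H16FN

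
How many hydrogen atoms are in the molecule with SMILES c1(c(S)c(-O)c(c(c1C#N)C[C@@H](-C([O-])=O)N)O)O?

9

Hydrogens are implicit in SMILES; fill each atom to its normal valence:
  6 × C (aromatic): no H
  3 × O: 1 H each → 3
  2 × C: no H
  1 × C: 2 H
  1 × C: 1 H
  1 × N: 2 H
  1 × N: no H
  1 × O: no H
  1 × O (charge -1): no H
  1 × S: 1 H
  Total hydrogens = 9.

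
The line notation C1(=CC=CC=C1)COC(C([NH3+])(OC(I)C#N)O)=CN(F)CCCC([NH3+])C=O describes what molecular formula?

Heavy atoms from the SMILES: 17 C, 1 F, 1 I, 4 N, 4 O.
Implicit hydrogens by atom environment:
  5 × C (aromatic): 1 H each → 5
  4 × C: 2 H each → 8
  4 × C: 1 H each → 4
  3 × C: no H
  3 × O: no H
  2 × N (charge +1): 3 H each → 6
  2 × N: no H
  1 × C (aromatic): no H
  1 × F: no H
  1 × I: no H
  1 × O: 1 H
  Total hydrogens = 24.
Net charge +2.
Molecular formula: [C17H24FIN4O4]2+

[C17H24FIN4O4]2+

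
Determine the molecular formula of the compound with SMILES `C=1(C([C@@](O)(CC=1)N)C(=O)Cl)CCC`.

C9H14ClNO2

Heavy atoms from the SMILES: 9 C, 1 Cl, 1 N, 2 O.
Implicit hydrogens by atom environment:
  3 × C: 2 H each → 6
  3 × C: no H
  2 × C: 1 H each → 2
  1 × C: 3 H
  1 × Cl: no H
  1 × N: 2 H
  1 × O: 1 H
  1 × O: no H
  Total hydrogens = 14.
Molecular formula: C9H14ClNO2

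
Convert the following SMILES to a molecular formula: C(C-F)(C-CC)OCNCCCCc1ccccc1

C16H26FNO

Heavy atoms from the SMILES: 16 C, 1 F, 1 N, 1 O.
Implicit hydrogens by atom environment:
  8 × C: 2 H each → 16
  5 × C (aromatic): 1 H each → 5
  1 × C: 3 H
  1 × C: 1 H
  1 × C (aromatic): no H
  1 × F: no H
  1 × N: 1 H
  1 × O: no H
  Total hydrogens = 26.
Molecular formula: C16H26FNO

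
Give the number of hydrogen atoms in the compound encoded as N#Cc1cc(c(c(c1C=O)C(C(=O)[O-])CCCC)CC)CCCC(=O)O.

24

Hydrogens are implicit in SMILES; fill each atom to its normal valence:
  7 × C: 2 H each → 14
  5 × C (aromatic): no H
  3 × C: no H
  3 × O: no H
  2 × C: 3 H each → 6
  2 × C: 1 H each → 2
  1 × C (aromatic): 1 H
  1 × N: no H
  1 × O: 1 H
  1 × O (charge -1): no H
  Total hydrogens = 24.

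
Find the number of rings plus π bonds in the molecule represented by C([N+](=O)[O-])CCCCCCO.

Molecular formula from the SMILES: C7H15NO3.
DoU = (2C + 2 + N − H − X)/2 = (2·7 + 2 + 1 − 15 − 0)/2 = 2/2 = 1.
(Structurally: 0 ring(s) + 1 π bond(s) = 1.)

1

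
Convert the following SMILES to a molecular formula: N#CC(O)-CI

C3H4INO

Heavy atoms from the SMILES: 3 C, 1 I, 1 N, 1 O.
Implicit hydrogens by atom environment:
  1 × C: 2 H
  1 × C: 1 H
  1 × C: no H
  1 × I: no H
  1 × N: no H
  1 × O: 1 H
  Total hydrogens = 4.
Molecular formula: C3H4INO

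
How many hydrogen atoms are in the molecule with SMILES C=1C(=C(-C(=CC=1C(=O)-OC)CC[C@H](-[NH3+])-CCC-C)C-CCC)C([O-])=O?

Hydrogens are implicit in SMILES; fill each atom to its normal valence:
  8 × C: 2 H each → 16
  4 × C (aromatic): no H
  3 × C: 3 H each → 9
  3 × O: no H
  2 × C (aromatic): 1 H each → 2
  2 × C: no H
  1 × C: 1 H
  1 × N (charge +1): 3 H
  1 × O (charge -1): no H
  Total hydrogens = 31.

31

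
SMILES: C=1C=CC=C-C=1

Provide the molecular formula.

C6H6

Heavy atoms from the SMILES: 6 C.
Implicit hydrogens by atom environment:
  6 × C (aromatic): 1 H each → 6
  Total hydrogens = 6.
Molecular formula: C6H6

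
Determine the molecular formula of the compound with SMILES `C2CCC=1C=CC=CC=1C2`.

Heavy atoms from the SMILES: 10 C.
Implicit hydrogens by atom environment:
  4 × C: 2 H each → 8
  4 × C (aromatic): 1 H each → 4
  2 × C (aromatic): no H
  Total hydrogens = 12.
Molecular formula: C10H12

C10H12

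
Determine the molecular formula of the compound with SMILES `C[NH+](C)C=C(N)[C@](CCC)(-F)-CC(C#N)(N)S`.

C11H22FN4S+

Heavy atoms from the SMILES: 11 C, 1 F, 4 N, 1 S.
Implicit hydrogens by atom environment:
  4 × C: no H
  3 × C: 3 H each → 9
  3 × C: 2 H each → 6
  2 × N: 2 H each → 4
  1 × C: 1 H
  1 × F: no H
  1 × N (charge +1): 1 H
  1 × N: no H
  1 × S: 1 H
  Total hydrogens = 22.
Net charge +1.
Molecular formula: C11H22FN4S+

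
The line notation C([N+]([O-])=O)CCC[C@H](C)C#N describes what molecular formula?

C7H12N2O2

Heavy atoms from the SMILES: 7 C, 2 N, 2 O.
Implicit hydrogens by atom environment:
  4 × C: 2 H each → 8
  1 × C: 3 H
  1 × C: 1 H
  1 × C: no H
  1 × N: no H
  1 × N (charge +1): no H
  1 × O: no H
  1 × O (charge -1): no H
  Total hydrogens = 12.
Molecular formula: C7H12N2O2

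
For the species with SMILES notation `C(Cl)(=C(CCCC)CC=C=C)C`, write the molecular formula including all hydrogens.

Heavy atoms from the SMILES: 11 C, 1 Cl.
Implicit hydrogens by atom environment:
  5 × C: 2 H each → 10
  3 × C: no H
  2 × C: 3 H each → 6
  1 × C: 1 H
  1 × Cl: no H
  Total hydrogens = 17.
Molecular formula: C11H17Cl

C11H17Cl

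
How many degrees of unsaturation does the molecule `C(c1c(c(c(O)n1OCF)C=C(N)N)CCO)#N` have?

6

Molecular formula from the SMILES: C10H13FN4O3.
DoU = (2C + 2 + N − H − X)/2 = (2·10 + 2 + 4 − 13 − 1)/2 = 12/2 = 6.
(Structurally: 1 ring(s) + 5 π bond(s) = 6.)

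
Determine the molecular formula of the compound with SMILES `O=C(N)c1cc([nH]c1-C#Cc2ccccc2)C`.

Heavy atoms from the SMILES: 14 C, 2 N, 1 O.
Implicit hydrogens by atom environment:
  6 × C (aromatic): 1 H each → 6
  4 × C (aromatic): no H
  3 × C: no H
  1 × C: 3 H
  1 × N: 2 H
  1 × N (aromatic): 1 H
  1 × O: no H
  Total hydrogens = 12.
Molecular formula: C14H12N2O

C14H12N2O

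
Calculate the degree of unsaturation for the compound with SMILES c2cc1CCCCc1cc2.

Molecular formula from the SMILES: C10H12.
DoU = (2C + 2 + N − H − X)/2 = (2·10 + 2 + 0 − 12 − 0)/2 = 10/2 = 5.
(Structurally: 2 ring(s) + 3 π bond(s) = 5.)

5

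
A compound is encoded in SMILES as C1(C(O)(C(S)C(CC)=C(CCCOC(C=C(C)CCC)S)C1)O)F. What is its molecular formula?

Heavy atoms from the SMILES: 18 C, 1 F, 3 O, 2 S.
Implicit hydrogens by atom environment:
  7 × C: 2 H each → 14
  4 × C: 1 H each → 4
  4 × C: no H
  3 × C: 3 H each → 9
  2 × O: 1 H each → 2
  2 × S: 1 H each → 2
  1 × F: no H
  1 × O: no H
  Total hydrogens = 31.
Molecular formula: C18H31FO3S2

C18H31FO3S2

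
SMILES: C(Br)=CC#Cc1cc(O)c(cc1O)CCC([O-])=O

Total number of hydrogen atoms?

Hydrogens are implicit in SMILES; fill each atom to its normal valence:
  4 × C (aromatic): no H
  3 × C: no H
  2 × C: 2 H each → 4
  2 × C (aromatic): 1 H each → 2
  2 × C: 1 H each → 2
  2 × O: 1 H each → 2
  1 × Br: no H
  1 × O: no H
  1 × O (charge -1): no H
  Total hydrogens = 10.

10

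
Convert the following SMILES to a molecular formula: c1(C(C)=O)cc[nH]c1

C6H7NO

Heavy atoms from the SMILES: 6 C, 1 N, 1 O.
Implicit hydrogens by atom environment:
  3 × C (aromatic): 1 H each → 3
  1 × C: 3 H
  1 × C (aromatic): no H
  1 × C: no H
  1 × N (aromatic): 1 H
  1 × O: no H
  Total hydrogens = 7.
Molecular formula: C6H7NO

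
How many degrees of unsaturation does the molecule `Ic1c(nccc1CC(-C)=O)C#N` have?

Molecular formula from the SMILES: C9H7IN2O.
DoU = (2C + 2 + N − H − X)/2 = (2·9 + 2 + 2 − 7 − 1)/2 = 14/2 = 7.
(Structurally: 1 ring(s) + 6 π bond(s) = 7.)

7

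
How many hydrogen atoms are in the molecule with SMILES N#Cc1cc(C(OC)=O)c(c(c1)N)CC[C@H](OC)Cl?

15

Hydrogens are implicit in SMILES; fill each atom to its normal valence:
  4 × C (aromatic): no H
  3 × O: no H
  2 × C: 3 H each → 6
  2 × C: 2 H each → 4
  2 × C (aromatic): 1 H each → 2
  2 × C: no H
  1 × C: 1 H
  1 × Cl: no H
  1 × N: 2 H
  1 × N: no H
  Total hydrogens = 15.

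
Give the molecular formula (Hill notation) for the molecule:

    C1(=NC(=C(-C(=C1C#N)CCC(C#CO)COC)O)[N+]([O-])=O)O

C13H13N3O6

Heavy atoms from the SMILES: 13 C, 3 N, 6 O.
Implicit hydrogens by atom environment:
  5 × C (aromatic): no H
  3 × C: 2 H each → 6
  3 × C: no H
  3 × O: 1 H each → 3
  2 × O: no H
  1 × C: 3 H
  1 × C: 1 H
  1 × N (aromatic): no H
  1 × N (charge +1): no H
  1 × N: no H
  1 × O (charge -1): no H
  Total hydrogens = 13.
Molecular formula: C13H13N3O6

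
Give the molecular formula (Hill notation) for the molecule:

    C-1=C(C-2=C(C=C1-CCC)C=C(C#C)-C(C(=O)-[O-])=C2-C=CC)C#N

C20H16NO2-

Heavy atoms from the SMILES: 20 C, 1 N, 2 O.
Implicit hydrogens by atom environment:
  7 × C (aromatic): no H
  3 × C (aromatic): 1 H each → 3
  3 × C: 1 H each → 3
  3 × C: no H
  2 × C: 3 H each → 6
  2 × C: 2 H each → 4
  1 × N: no H
  1 × O: no H
  1 × O (charge -1): no H
  Total hydrogens = 16.
Net charge -1.
Molecular formula: C20H16NO2-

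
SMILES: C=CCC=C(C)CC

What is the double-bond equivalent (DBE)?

Molecular formula from the SMILES: C8H14.
DoU = (2C + 2 + N − H − X)/2 = (2·8 + 2 + 0 − 14 − 0)/2 = 4/2 = 2.
(Structurally: 0 ring(s) + 2 π bond(s) = 2.)

2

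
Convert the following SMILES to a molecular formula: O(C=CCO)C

Heavy atoms from the SMILES: 4 C, 2 O.
Implicit hydrogens by atom environment:
  2 × C: 1 H each → 2
  1 × C: 3 H
  1 × C: 2 H
  1 × O: 1 H
  1 × O: no H
  Total hydrogens = 8.
Molecular formula: C4H8O2

C4H8O2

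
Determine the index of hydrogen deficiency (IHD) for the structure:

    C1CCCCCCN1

Molecular formula from the SMILES: C7H15N.
DoU = (2C + 2 + N − H − X)/2 = (2·7 + 2 + 1 − 15 − 0)/2 = 2/2 = 1.
(Structurally: 1 ring(s) + 0 π bond(s) = 1.)

1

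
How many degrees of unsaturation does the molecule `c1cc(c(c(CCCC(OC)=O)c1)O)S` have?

5

Molecular formula from the SMILES: C11H14O3S.
DoU = (2C + 2 + N − H − X)/2 = (2·11 + 2 + 0 − 14 − 0)/2 = 10/2 = 5.
(Structurally: 1 ring(s) + 4 π bond(s) = 5.)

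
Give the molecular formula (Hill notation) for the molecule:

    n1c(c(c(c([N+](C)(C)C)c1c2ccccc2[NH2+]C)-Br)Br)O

Heavy atoms from the SMILES: 2 Br, 15 C, 3 N, 1 O.
Implicit hydrogens by atom environment:
  7 × C (aromatic): no H
  4 × C: 3 H each → 12
  4 × C (aromatic): 1 H each → 4
  2 × Br: no H
  1 × N (charge +1): 2 H
  1 × N (aromatic): no H
  1 × N (charge +1): no H
  1 × O: 1 H
  Total hydrogens = 19.
Net charge +2.
Molecular formula: [C15H19Br2N3O]2+

[C15H19Br2N3O]2+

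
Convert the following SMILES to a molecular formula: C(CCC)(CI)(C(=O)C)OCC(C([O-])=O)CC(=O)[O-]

Heavy atoms from the SMILES: 12 C, 1 I, 6 O.
Implicit hydrogens by atom environment:
  5 × C: 2 H each → 10
  4 × C: no H
  4 × O: no H
  2 × C: 3 H each → 6
  2 × O (charge -1): no H
  1 × C: 1 H
  1 × I: no H
  Total hydrogens = 17.
Net charge -2.
Molecular formula: [C12H17IO6]2-

[C12H17IO6]2-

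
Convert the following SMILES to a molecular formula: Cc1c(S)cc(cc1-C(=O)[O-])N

Heavy atoms from the SMILES: 8 C, 1 N, 2 O, 1 S.
Implicit hydrogens by atom environment:
  4 × C (aromatic): no H
  2 × C (aromatic): 1 H each → 2
  1 × C: 3 H
  1 × C: no H
  1 × N: 2 H
  1 × O: no H
  1 × O (charge -1): no H
  1 × S: 1 H
  Total hydrogens = 8.
Net charge -1.
Molecular formula: C8H8NO2S-

C8H8NO2S-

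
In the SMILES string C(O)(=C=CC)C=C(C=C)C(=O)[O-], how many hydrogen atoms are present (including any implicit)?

Hydrogens are implicit in SMILES; fill each atom to its normal valence:
  4 × C: no H
  3 × C: 1 H each → 3
  1 × C: 3 H
  1 × C: 2 H
  1 × O: 1 H
  1 × O: no H
  1 × O (charge -1): no H
  Total hydrogens = 9.

9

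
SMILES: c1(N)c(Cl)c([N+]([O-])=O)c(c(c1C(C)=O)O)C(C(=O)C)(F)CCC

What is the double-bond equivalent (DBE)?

Molecular formula from the SMILES: C14H16ClFN2O5.
DoU = (2C + 2 + N − H − X)/2 = (2·14 + 2 + 2 − 16 − 2)/2 = 14/2 = 7.
(Structurally: 1 ring(s) + 6 π bond(s) = 7.)

7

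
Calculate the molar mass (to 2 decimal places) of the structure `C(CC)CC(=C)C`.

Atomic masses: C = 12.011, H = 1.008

Molecular formula: C7H14.
M = 7×12.011 + 14×1.008 = 98.19 g/mol.

98.19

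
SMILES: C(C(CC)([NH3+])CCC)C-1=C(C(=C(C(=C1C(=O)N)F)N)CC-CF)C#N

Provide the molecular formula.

Heavy atoms from the SMILES: 18 C, 2 F, 4 N, 1 O.
Implicit hydrogens by atom environment:
  7 × C: 2 H each → 14
  6 × C (aromatic): no H
  3 × C: no H
  2 × C: 3 H each → 6
  2 × F: no H
  2 × N: 2 H each → 4
  1 × N (charge +1): 3 H
  1 × N: no H
  1 × O: no H
  Total hydrogens = 27.
Net charge +1.
Molecular formula: C18H27F2N4O+

C18H27F2N4O+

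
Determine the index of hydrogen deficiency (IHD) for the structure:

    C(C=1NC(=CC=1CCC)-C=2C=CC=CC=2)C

7

Molecular formula from the SMILES: C15H19N.
DoU = (2C + 2 + N − H − X)/2 = (2·15 + 2 + 1 − 19 − 0)/2 = 14/2 = 7.
(Structurally: 2 ring(s) + 5 π bond(s) = 7.)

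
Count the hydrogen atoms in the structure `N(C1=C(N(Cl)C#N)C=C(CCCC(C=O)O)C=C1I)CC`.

Hydrogens are implicit in SMILES; fill each atom to its normal valence:
  4 × C: 2 H each → 8
  4 × C (aromatic): no H
  2 × C (aromatic): 1 H each → 2
  2 × C: 1 H each → 2
  2 × N: no H
  1 × C: 3 H
  1 × C: no H
  1 × Cl: no H
  1 × I: no H
  1 × N: 1 H
  1 × O: 1 H
  1 × O: no H
  Total hydrogens = 17.

17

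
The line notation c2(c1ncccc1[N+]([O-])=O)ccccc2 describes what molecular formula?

C11H8N2O2

Heavy atoms from the SMILES: 11 C, 2 N, 2 O.
Implicit hydrogens by atom environment:
  8 × C (aromatic): 1 H each → 8
  3 × C (aromatic): no H
  1 × N (aromatic): no H
  1 × N (charge +1): no H
  1 × O: no H
  1 × O (charge -1): no H
  Total hydrogens = 8.
Molecular formula: C11H8N2O2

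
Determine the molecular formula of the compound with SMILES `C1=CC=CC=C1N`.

C6H7N

Heavy atoms from the SMILES: 6 C, 1 N.
Implicit hydrogens by atom environment:
  5 × C (aromatic): 1 H each → 5
  1 × C (aromatic): no H
  1 × N: 2 H
  Total hydrogens = 7.
Molecular formula: C6H7N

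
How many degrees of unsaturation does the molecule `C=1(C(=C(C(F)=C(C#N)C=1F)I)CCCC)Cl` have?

6

Molecular formula from the SMILES: C11H9ClF2IN.
DoU = (2C + 2 + N − H − X)/2 = (2·11 + 2 + 1 − 9 − 4)/2 = 12/2 = 6.
(Structurally: 1 ring(s) + 5 π bond(s) = 6.)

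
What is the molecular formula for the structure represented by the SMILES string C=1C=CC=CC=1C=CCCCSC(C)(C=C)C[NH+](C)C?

C18H28NS+

Heavy atoms from the SMILES: 18 C, 1 N, 1 S.
Implicit hydrogens by atom environment:
  5 × C: 2 H each → 10
  5 × C (aromatic): 1 H each → 5
  3 × C: 3 H each → 9
  3 × C: 1 H each → 3
  1 × C: no H
  1 × C (aromatic): no H
  1 × N (charge +1): 1 H
  1 × S: no H
  Total hydrogens = 28.
Net charge +1.
Molecular formula: C18H28NS+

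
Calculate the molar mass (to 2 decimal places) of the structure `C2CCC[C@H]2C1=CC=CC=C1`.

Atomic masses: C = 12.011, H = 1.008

146.23

Molecular formula: C11H14.
M = 11×12.011 + 14×1.008 = 146.23 g/mol.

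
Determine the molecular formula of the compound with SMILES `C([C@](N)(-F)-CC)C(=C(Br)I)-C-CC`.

C9H16BrFIN

Heavy atoms from the SMILES: 1 Br, 9 C, 1 F, 1 I, 1 N.
Implicit hydrogens by atom environment:
  4 × C: 2 H each → 8
  3 × C: no H
  2 × C: 3 H each → 6
  1 × Br: no H
  1 × F: no H
  1 × I: no H
  1 × N: 2 H
  Total hydrogens = 16.
Molecular formula: C9H16BrFIN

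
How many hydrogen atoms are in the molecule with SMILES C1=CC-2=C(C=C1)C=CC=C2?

Hydrogens are implicit in SMILES; fill each atom to its normal valence:
  8 × C (aromatic): 1 H each → 8
  2 × C (aromatic): no H
  Total hydrogens = 8.

8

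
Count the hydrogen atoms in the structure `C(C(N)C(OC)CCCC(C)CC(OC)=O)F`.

Hydrogens are implicit in SMILES; fill each atom to its normal valence:
  5 × C: 2 H each → 10
  3 × C: 3 H each → 9
  3 × C: 1 H each → 3
  3 × O: no H
  1 × C: no H
  1 × F: no H
  1 × N: 2 H
  Total hydrogens = 24.

24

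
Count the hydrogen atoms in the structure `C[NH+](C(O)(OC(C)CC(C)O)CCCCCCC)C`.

Hydrogens are implicit in SMILES; fill each atom to its normal valence:
  7 × C: 2 H each → 14
  5 × C: 3 H each → 15
  2 × C: 1 H each → 2
  2 × O: 1 H each → 2
  1 × C: no H
  1 × N (charge +1): 1 H
  1 × O: no H
  Total hydrogens = 34.

34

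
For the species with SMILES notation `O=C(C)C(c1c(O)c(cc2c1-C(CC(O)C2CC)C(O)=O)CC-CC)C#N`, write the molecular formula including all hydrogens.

Heavy atoms from the SMILES: 21 C, 1 N, 5 O.
Implicit hydrogens by atom environment:
  5 × C: 2 H each → 10
  5 × C (aromatic): no H
  4 × C: 1 H each → 4
  3 × C: 3 H each → 9
  3 × C: no H
  3 × O: 1 H each → 3
  2 × O: no H
  1 × C (aromatic): 1 H
  1 × N: no H
  Total hydrogens = 27.
Molecular formula: C21H27NO5

C21H27NO5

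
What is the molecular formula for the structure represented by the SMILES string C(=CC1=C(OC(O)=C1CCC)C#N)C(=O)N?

Heavy atoms from the SMILES: 11 C, 2 N, 3 O.
Implicit hydrogens by atom environment:
  4 × C (aromatic): no H
  2 × C: 2 H each → 4
  2 × C: 1 H each → 2
  2 × C: no H
  1 × C: 3 H
  1 × N: 2 H
  1 × N: no H
  1 × O: 1 H
  1 × O (aromatic): no H
  1 × O: no H
  Total hydrogens = 12.
Molecular formula: C11H12N2O3

C11H12N2O3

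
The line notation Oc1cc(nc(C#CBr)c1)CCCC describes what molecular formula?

Heavy atoms from the SMILES: 1 Br, 11 C, 1 N, 1 O.
Implicit hydrogens by atom environment:
  3 × C: 2 H each → 6
  3 × C (aromatic): no H
  2 × C (aromatic): 1 H each → 2
  2 × C: no H
  1 × Br: no H
  1 × C: 3 H
  1 × N (aromatic): no H
  1 × O: 1 H
  Total hydrogens = 12.
Molecular formula: C11H12BrNO

C11H12BrNO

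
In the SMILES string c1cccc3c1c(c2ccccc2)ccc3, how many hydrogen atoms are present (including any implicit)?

12

Hydrogens are implicit in SMILES; fill each atom to its normal valence:
  12 × C (aromatic): 1 H each → 12
  4 × C (aromatic): no H
  Total hydrogens = 12.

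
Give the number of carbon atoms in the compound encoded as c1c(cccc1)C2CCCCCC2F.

13

The symbol for carbon appears 13 times in the SMILES. Lowercase c denotes aromatic carbon and counts toward C.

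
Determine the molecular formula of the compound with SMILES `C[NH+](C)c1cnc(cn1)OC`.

C7H12N3O+

Heavy atoms from the SMILES: 7 C, 3 N, 1 O.
Implicit hydrogens by atom environment:
  3 × C: 3 H each → 9
  2 × C (aromatic): 1 H each → 2
  2 × C (aromatic): no H
  2 × N (aromatic): no H
  1 × N (charge +1): 1 H
  1 × O: no H
  Total hydrogens = 12.
Net charge +1.
Molecular formula: C7H12N3O+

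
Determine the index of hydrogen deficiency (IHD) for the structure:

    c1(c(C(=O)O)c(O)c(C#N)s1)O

Molecular formula from the SMILES: C6H3NO4S.
DoU = (2C + 2 + N − H − X)/2 = (2·6 + 2 + 1 − 3 − 0)/2 = 12/2 = 6.
(Structurally: 1 ring(s) + 5 π bond(s) = 6.)

6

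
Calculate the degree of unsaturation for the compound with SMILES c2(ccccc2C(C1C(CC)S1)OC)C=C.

6

Molecular formula from the SMILES: C14H18OS.
DoU = (2C + 2 + N − H − X)/2 = (2·14 + 2 + 0 − 18 − 0)/2 = 12/2 = 6.
(Structurally: 2 ring(s) + 4 π bond(s) = 6.)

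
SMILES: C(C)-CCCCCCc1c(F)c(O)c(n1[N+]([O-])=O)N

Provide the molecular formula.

C12H20FN3O3

Heavy atoms from the SMILES: 12 C, 1 F, 3 N, 3 O.
Implicit hydrogens by atom environment:
  7 × C: 2 H each → 14
  4 × C (aromatic): no H
  1 × C: 3 H
  1 × F: no H
  1 × N: 2 H
  1 × N (aromatic): no H
  1 × N (charge +1): no H
  1 × O: 1 H
  1 × O: no H
  1 × O (charge -1): no H
  Total hydrogens = 20.
Molecular formula: C12H20FN3O3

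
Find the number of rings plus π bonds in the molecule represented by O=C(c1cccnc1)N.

Molecular formula from the SMILES: C6H6N2O.
DoU = (2C + 2 + N − H − X)/2 = (2·6 + 2 + 2 − 6 − 0)/2 = 10/2 = 5.
(Structurally: 1 ring(s) + 4 π bond(s) = 5.)

5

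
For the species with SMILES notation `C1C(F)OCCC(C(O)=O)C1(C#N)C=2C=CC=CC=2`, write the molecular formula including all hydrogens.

C14H14FNO3

Heavy atoms from the SMILES: 14 C, 1 F, 1 N, 3 O.
Implicit hydrogens by atom environment:
  5 × C (aromatic): 1 H each → 5
  3 × C: 2 H each → 6
  3 × C: no H
  2 × C: 1 H each → 2
  2 × O: no H
  1 × C (aromatic): no H
  1 × F: no H
  1 × N: no H
  1 × O: 1 H
  Total hydrogens = 14.
Molecular formula: C14H14FNO3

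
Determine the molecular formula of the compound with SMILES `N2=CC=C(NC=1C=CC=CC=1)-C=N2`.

C10H9N3

Heavy atoms from the SMILES: 10 C, 3 N.
Implicit hydrogens by atom environment:
  8 × C (aromatic): 1 H each → 8
  2 × C (aromatic): no H
  2 × N (aromatic): no H
  1 × N: 1 H
  Total hydrogens = 9.
Molecular formula: C10H9N3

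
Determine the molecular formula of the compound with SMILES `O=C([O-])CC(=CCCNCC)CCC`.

C11H20NO2-

Heavy atoms from the SMILES: 11 C, 1 N, 2 O.
Implicit hydrogens by atom environment:
  6 × C: 2 H each → 12
  2 × C: 3 H each → 6
  2 × C: no H
  1 × C: 1 H
  1 × N: 1 H
  1 × O: no H
  1 × O (charge -1): no H
  Total hydrogens = 20.
Net charge -1.
Molecular formula: C11H20NO2-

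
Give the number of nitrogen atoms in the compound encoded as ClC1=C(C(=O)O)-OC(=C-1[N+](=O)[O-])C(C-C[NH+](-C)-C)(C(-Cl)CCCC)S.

The symbol for nitrogen appears 2 times in the SMILES.

2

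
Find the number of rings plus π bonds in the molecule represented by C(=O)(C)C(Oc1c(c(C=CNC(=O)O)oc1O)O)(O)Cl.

Molecular formula from the SMILES: C10H10ClNO8.
DoU = (2C + 2 + N − H − X)/2 = (2·10 + 2 + 1 − 10 − 1)/2 = 12/2 = 6.
(Structurally: 1 ring(s) + 5 π bond(s) = 6.)

6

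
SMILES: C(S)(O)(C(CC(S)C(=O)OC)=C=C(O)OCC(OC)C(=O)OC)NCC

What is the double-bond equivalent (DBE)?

Molecular formula from the SMILES: C15H25NO8S2.
DoU = (2C + 2 + N − H − X)/2 = (2·15 + 2 + 1 − 25 − 0)/2 = 8/2 = 4.
(Structurally: 0 ring(s) + 4 π bond(s) = 4.)

4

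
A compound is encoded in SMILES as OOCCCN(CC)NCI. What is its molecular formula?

C6H15IN2O2

Heavy atoms from the SMILES: 6 C, 1 I, 2 N, 2 O.
Implicit hydrogens by atom environment:
  5 × C: 2 H each → 10
  1 × C: 3 H
  1 × I: no H
  1 × N: 1 H
  1 × N: no H
  1 × O: 1 H
  1 × O: no H
  Total hydrogens = 15.
Molecular formula: C6H15IN2O2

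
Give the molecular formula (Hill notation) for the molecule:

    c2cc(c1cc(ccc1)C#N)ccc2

C13H9N

Heavy atoms from the SMILES: 13 C, 1 N.
Implicit hydrogens by atom environment:
  9 × C (aromatic): 1 H each → 9
  3 × C (aromatic): no H
  1 × C: no H
  1 × N: no H
  Total hydrogens = 9.
Molecular formula: C13H9N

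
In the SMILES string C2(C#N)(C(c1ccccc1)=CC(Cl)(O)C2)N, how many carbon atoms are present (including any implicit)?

12

The symbol for carbon appears 12 times in the SMILES. Lowercase c denotes aromatic carbon and counts toward C.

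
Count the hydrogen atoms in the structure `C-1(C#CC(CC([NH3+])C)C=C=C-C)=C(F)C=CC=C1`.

19

Hydrogens are implicit in SMILES; fill each atom to its normal valence:
  4 × C: 1 H each → 4
  4 × C (aromatic): 1 H each → 4
  3 × C: no H
  2 × C: 3 H each → 6
  2 × C (aromatic): no H
  1 × C: 2 H
  1 × F: no H
  1 × N (charge +1): 3 H
  Total hydrogens = 19.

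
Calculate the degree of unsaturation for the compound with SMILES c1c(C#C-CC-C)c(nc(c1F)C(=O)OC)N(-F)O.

7

Molecular formula from the SMILES: C12H12F2N2O3.
DoU = (2C + 2 + N − H − X)/2 = (2·12 + 2 + 2 − 12 − 2)/2 = 14/2 = 7.
(Structurally: 1 ring(s) + 6 π bond(s) = 7.)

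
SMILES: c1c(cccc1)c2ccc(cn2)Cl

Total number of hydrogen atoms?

8

Hydrogens are implicit in SMILES; fill each atom to its normal valence:
  8 × C (aromatic): 1 H each → 8
  3 × C (aromatic): no H
  1 × Cl: no H
  1 × N (aromatic): no H
  Total hydrogens = 8.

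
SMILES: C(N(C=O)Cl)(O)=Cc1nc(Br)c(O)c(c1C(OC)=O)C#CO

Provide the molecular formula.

C12H8BrClN2O6

Heavy atoms from the SMILES: 1 Br, 12 C, 1 Cl, 2 N, 6 O.
Implicit hydrogens by atom environment:
  5 × C (aromatic): no H
  4 × C: no H
  3 × O: 1 H each → 3
  3 × O: no H
  2 × C: 1 H each → 2
  1 × Br: no H
  1 × C: 3 H
  1 × Cl: no H
  1 × N (aromatic): no H
  1 × N: no H
  Total hydrogens = 8.
Molecular formula: C12H8BrClN2O6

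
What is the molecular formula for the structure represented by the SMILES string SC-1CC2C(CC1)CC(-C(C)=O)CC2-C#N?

C13H19NOS

Heavy atoms from the SMILES: 13 C, 1 N, 1 O, 1 S.
Implicit hydrogens by atom environment:
  5 × C: 2 H each → 10
  5 × C: 1 H each → 5
  2 × C: no H
  1 × C: 3 H
  1 × N: no H
  1 × O: no H
  1 × S: 1 H
  Total hydrogens = 19.
Molecular formula: C13H19NOS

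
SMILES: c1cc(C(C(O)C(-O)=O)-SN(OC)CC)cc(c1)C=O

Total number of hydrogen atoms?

Hydrogens are implicit in SMILES; fill each atom to its normal valence:
  4 × C (aromatic): 1 H each → 4
  3 × C: 1 H each → 3
  3 × O: no H
  2 × C: 3 H each → 6
  2 × C (aromatic): no H
  2 × O: 1 H each → 2
  1 × C: 2 H
  1 × C: no H
  1 × N: no H
  1 × S: no H
  Total hydrogens = 17.

17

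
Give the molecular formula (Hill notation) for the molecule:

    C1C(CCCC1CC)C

Heavy atoms from the SMILES: 9 C.
Implicit hydrogens by atom environment:
  5 × C: 2 H each → 10
  2 × C: 3 H each → 6
  2 × C: 1 H each → 2
  Total hydrogens = 18.
Molecular formula: C9H18

C9H18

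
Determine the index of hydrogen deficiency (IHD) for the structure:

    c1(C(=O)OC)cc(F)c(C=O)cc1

6

Molecular formula from the SMILES: C9H7FO3.
DoU = (2C + 2 + N − H − X)/2 = (2·9 + 2 + 0 − 7 − 1)/2 = 12/2 = 6.
(Structurally: 1 ring(s) + 5 π bond(s) = 6.)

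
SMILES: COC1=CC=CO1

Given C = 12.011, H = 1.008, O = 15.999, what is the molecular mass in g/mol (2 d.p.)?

Molecular formula: C5H6O2.
M = 5×12.011 + 6×1.008 + 2×15.999 = 98.10 g/mol.

98.10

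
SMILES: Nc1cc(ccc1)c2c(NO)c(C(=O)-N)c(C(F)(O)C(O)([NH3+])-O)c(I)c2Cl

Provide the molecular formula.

C15H16ClFIN4O5+

Heavy atoms from the SMILES: 15 C, 1 Cl, 1 F, 1 I, 4 N, 5 O.
Implicit hydrogens by atom environment:
  8 × C (aromatic): no H
  4 × C (aromatic): 1 H each → 4
  4 × O: 1 H each → 4
  3 × C: no H
  2 × N: 2 H each → 4
  1 × Cl: no H
  1 × F: no H
  1 × I: no H
  1 × N (charge +1): 3 H
  1 × N: 1 H
  1 × O: no H
  Total hydrogens = 16.
Net charge +1.
Molecular formula: C15H16ClFIN4O5+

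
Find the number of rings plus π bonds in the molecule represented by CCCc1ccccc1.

4

Molecular formula from the SMILES: C9H12.
DoU = (2C + 2 + N − H − X)/2 = (2·9 + 2 + 0 − 12 − 0)/2 = 8/2 = 4.
(Structurally: 1 ring(s) + 3 π bond(s) = 4.)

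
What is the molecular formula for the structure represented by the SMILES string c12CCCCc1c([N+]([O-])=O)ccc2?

C10H11NO2

Heavy atoms from the SMILES: 10 C, 1 N, 2 O.
Implicit hydrogens by atom environment:
  4 × C: 2 H each → 8
  3 × C (aromatic): 1 H each → 3
  3 × C (aromatic): no H
  1 × N (charge +1): no H
  1 × O: no H
  1 × O (charge -1): no H
  Total hydrogens = 11.
Molecular formula: C10H11NO2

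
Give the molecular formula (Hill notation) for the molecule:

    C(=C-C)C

Heavy atoms from the SMILES: 4 C.
Implicit hydrogens by atom environment:
  2 × C: 3 H each → 6
  2 × C: 1 H each → 2
  Total hydrogens = 8.
Molecular formula: C4H8

C4H8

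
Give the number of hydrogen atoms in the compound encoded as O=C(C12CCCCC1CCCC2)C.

20

Hydrogens are implicit in SMILES; fill each atom to its normal valence:
  8 × C: 2 H each → 16
  2 × C: no H
  1 × C: 3 H
  1 × C: 1 H
  1 × O: no H
  Total hydrogens = 20.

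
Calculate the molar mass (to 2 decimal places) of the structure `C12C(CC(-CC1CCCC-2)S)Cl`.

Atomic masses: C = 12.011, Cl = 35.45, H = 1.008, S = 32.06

Molecular formula: C10H17ClS.
M = 10×12.011 + 1×35.45 + 17×1.008 + 1×32.06 = 204.76 g/mol.

204.76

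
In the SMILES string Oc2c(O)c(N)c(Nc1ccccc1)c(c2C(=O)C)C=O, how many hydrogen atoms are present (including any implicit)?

Hydrogens are implicit in SMILES; fill each atom to its normal valence:
  7 × C (aromatic): no H
  5 × C (aromatic): 1 H each → 5
  2 × O: 1 H each → 2
  2 × O: no H
  1 × C: 3 H
  1 × C: 1 H
  1 × C: no H
  1 × N: 2 H
  1 × N: 1 H
  Total hydrogens = 14.

14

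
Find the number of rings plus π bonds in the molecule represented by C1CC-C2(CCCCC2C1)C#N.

4

Molecular formula from the SMILES: C11H17N.
DoU = (2C + 2 + N − H − X)/2 = (2·11 + 2 + 1 − 17 − 0)/2 = 8/2 = 4.
(Structurally: 2 ring(s) + 2 π bond(s) = 4.)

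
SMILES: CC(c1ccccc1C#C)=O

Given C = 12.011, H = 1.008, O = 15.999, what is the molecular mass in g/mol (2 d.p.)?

Molecular formula: C10H8O.
M = 10×12.011 + 8×1.008 + 1×15.999 = 144.17 g/mol.

144.17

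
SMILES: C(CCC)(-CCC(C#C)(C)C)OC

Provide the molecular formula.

C12H22O

Heavy atoms from the SMILES: 12 C, 1 O.
Implicit hydrogens by atom environment:
  4 × C: 3 H each → 12
  4 × C: 2 H each → 8
  2 × C: 1 H each → 2
  2 × C: no H
  1 × O: no H
  Total hydrogens = 22.
Molecular formula: C12H22O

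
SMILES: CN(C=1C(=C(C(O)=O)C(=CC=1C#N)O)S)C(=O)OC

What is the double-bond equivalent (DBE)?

Molecular formula from the SMILES: C11H10N2O5S.
DoU = (2C + 2 + N − H − X)/2 = (2·11 + 2 + 2 − 10 − 0)/2 = 16/2 = 8.
(Structurally: 1 ring(s) + 7 π bond(s) = 8.)

8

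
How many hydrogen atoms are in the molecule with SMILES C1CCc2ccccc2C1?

12

Hydrogens are implicit in SMILES; fill each atom to its normal valence:
  4 × C: 2 H each → 8
  4 × C (aromatic): 1 H each → 4
  2 × C (aromatic): no H
  Total hydrogens = 12.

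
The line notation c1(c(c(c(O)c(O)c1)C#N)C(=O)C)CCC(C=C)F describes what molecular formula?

C14H14FNO3

Heavy atoms from the SMILES: 14 C, 1 F, 1 N, 3 O.
Implicit hydrogens by atom environment:
  5 × C (aromatic): no H
  3 × C: 2 H each → 6
  2 × C: 1 H each → 2
  2 × C: no H
  2 × O: 1 H each → 2
  1 × C: 3 H
  1 × C (aromatic): 1 H
  1 × F: no H
  1 × N: no H
  1 × O: no H
  Total hydrogens = 14.
Molecular formula: C14H14FNO3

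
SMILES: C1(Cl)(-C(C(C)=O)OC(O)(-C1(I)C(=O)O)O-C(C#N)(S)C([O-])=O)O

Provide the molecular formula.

Heavy atoms from the SMILES: 10 C, 1 Cl, 1 I, 1 N, 9 O, 1 S.
Implicit hydrogens by atom environment:
  8 × C: no H
  5 × O: no H
  3 × O: 1 H each → 3
  1 × C: 3 H
  1 × C: 1 H
  1 × Cl: no H
  1 × I: no H
  1 × N: no H
  1 × O (charge -1): no H
  1 × S: 1 H
  Total hydrogens = 8.
Net charge -1.
Molecular formula: C10H8ClINO9S-

C10H8ClINO9S-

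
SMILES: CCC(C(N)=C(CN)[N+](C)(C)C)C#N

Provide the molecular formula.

Heavy atoms from the SMILES: 10 C, 4 N.
Implicit hydrogens by atom environment:
  4 × C: 3 H each → 12
  3 × C: no H
  2 × C: 2 H each → 4
  2 × N: 2 H each → 4
  1 × C: 1 H
  1 × N: no H
  1 × N (charge +1): no H
  Total hydrogens = 21.
Net charge +1.
Molecular formula: C10H21N4+

C10H21N4+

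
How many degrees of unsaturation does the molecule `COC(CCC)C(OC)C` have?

Molecular formula from the SMILES: C8H18O2.
DoU = (2C + 2 + N − H − X)/2 = (2·8 + 2 + 0 − 18 − 0)/2 = 0/2 = 0.
(Structurally: 0 ring(s) + 0 π bond(s) = 0.)

0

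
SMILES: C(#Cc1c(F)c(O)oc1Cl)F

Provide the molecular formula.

C6HClF2O2

Heavy atoms from the SMILES: 6 C, 1 Cl, 2 F, 2 O.
Implicit hydrogens by atom environment:
  4 × C (aromatic): no H
  2 × C: no H
  2 × F: no H
  1 × Cl: no H
  1 × O: 1 H
  1 × O (aromatic): no H
  Total hydrogens = 1.
Molecular formula: C6HClF2O2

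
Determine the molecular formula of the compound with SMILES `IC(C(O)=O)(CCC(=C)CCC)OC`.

Heavy atoms from the SMILES: 10 C, 1 I, 3 O.
Implicit hydrogens by atom environment:
  5 × C: 2 H each → 10
  3 × C: no H
  2 × C: 3 H each → 6
  2 × O: no H
  1 × I: no H
  1 × O: 1 H
  Total hydrogens = 17.
Molecular formula: C10H17IO3

C10H17IO3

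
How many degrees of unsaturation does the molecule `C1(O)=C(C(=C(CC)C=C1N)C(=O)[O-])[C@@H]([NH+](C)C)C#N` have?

Molecular formula from the SMILES: C13H17N3O3.
DoU = (2C + 2 + N − H − X)/2 = (2·13 + 2 + 3 − 17 − 0)/2 = 14/2 = 7.
(Structurally: 1 ring(s) + 6 π bond(s) = 7.)

7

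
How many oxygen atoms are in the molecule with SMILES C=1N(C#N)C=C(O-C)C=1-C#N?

1

The symbol for oxygen appears 1 time in the SMILES.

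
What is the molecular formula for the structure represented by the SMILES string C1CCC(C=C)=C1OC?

C8H12O

Heavy atoms from the SMILES: 8 C, 1 O.
Implicit hydrogens by atom environment:
  4 × C: 2 H each → 8
  2 × C: no H
  1 × C: 3 H
  1 × C: 1 H
  1 × O: no H
  Total hydrogens = 12.
Molecular formula: C8H12O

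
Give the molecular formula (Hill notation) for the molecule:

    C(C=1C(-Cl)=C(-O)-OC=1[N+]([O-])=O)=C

C6H4ClNO4

Heavy atoms from the SMILES: 6 C, 1 Cl, 1 N, 4 O.
Implicit hydrogens by atom environment:
  4 × C (aromatic): no H
  1 × C: 2 H
  1 × C: 1 H
  1 × Cl: no H
  1 × N (charge +1): no H
  1 × O: 1 H
  1 × O (aromatic): no H
  1 × O: no H
  1 × O (charge -1): no H
  Total hydrogens = 4.
Molecular formula: C6H4ClNO4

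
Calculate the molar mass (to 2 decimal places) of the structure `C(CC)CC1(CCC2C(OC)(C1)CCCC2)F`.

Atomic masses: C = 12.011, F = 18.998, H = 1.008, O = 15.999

Molecular formula: C15H27FO.
M = 15×12.011 + 1×18.998 + 27×1.008 + 1×15.999 = 242.38 g/mol.

242.38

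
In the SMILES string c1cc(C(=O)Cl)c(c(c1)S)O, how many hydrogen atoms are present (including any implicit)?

5

Hydrogens are implicit in SMILES; fill each atom to its normal valence:
  3 × C (aromatic): 1 H each → 3
  3 × C (aromatic): no H
  1 × C: no H
  1 × Cl: no H
  1 × O: 1 H
  1 × O: no H
  1 × S: 1 H
  Total hydrogens = 5.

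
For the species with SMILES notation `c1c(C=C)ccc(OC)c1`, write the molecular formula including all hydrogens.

Heavy atoms from the SMILES: 9 C, 1 O.
Implicit hydrogens by atom environment:
  4 × C (aromatic): 1 H each → 4
  2 × C (aromatic): no H
  1 × C: 3 H
  1 × C: 2 H
  1 × C: 1 H
  1 × O: no H
  Total hydrogens = 10.
Molecular formula: C9H10O

C9H10O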